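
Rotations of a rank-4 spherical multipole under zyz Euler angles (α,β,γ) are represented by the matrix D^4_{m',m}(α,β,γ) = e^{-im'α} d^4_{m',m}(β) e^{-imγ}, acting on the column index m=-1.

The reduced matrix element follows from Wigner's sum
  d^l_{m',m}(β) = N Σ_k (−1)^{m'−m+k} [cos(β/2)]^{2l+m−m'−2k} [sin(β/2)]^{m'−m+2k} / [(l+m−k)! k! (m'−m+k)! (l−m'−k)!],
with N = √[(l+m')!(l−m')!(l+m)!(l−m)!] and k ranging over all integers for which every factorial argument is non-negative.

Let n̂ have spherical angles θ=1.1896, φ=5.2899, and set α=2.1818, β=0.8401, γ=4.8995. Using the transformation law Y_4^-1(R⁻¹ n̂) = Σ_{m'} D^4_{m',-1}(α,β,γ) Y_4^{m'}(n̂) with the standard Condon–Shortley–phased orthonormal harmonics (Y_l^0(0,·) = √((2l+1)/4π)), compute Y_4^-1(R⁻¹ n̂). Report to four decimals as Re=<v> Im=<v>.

Re=-0.0673 Im=0.2983

Need the full column D^4_{m',-1} for m'=−4..4 at α=2.1818, β=0.8401, γ=4.8995.
cos(β/2)=0.913069, sin(β/2)=0.407806
d^4_{-4,-1}: single k=3 term ⇒ +0.322086;  D = +0.157366+0.281026i
d^4_{-3,-1}: k∈[2..3] ⇒ +0.764888 -0.254301 = +0.510588;  D = +0.221778-0.459907i
d^4_{-2,-1}: k∈[1..3] ⇒ +0.915406 -0.913029 +0.121421 = +0.123798;  D = -0.122184+0.019928i
d^4_{-1,-1}: k∈[0..3] ⇒ +0.483089 -1.445503 +0.576700 -0.038347 = -0.424061;  D = -0.296019-0.303645i
d^4_{0,-1}: k∈[0..3] ⇒ -0.964922 +1.154900 -0.230380 +0.007659 = -0.032743;  D = -0.006091+0.032172i
d^4_{1,-1}: k∈[0..3] ⇒ +0.963669 -0.576700 +0.057520 -0.000765 = +0.443724;  D = -0.404452+0.182509i
d^4_{2,-1}: k∈[0..2] ⇒ -0.608686 +0.182131 -0.007266 = -0.433821;  D = -0.373003-0.221515i
d^4_{3,-1}: k∈[0..1] ⇒ +0.254301 -0.030437 = +0.223864;  D = -0.016797-0.223233i
d^4_{4,-1}: single k=0 term ⇒ -0.064250;  D = +0.049711-0.040704i
Y_4^{m'}(θ=1.1896,φ=5.2899) and Σ D·Y over m':
  (+0.1574+0.2810i)·(-0.2213-0.2428i)  (+0.2218-0.4599i)·(-0.3676+0.0600i)  (-0.1222+0.0199i)·(+0.0036-0.0082i)  (-0.2960-0.3036i)·(-0.1812-0.2780i)  (-0.0061+0.0322i)·(-0.0510+0.0000i)  (-0.4045+0.1825i)·(+0.1812-0.2780i)  (-0.3730-0.2215i)·(+0.0036+0.0082i)  (-0.0168-0.2232i)·(+0.3676+0.0600i)  (+0.0497-0.0407i)·(-0.2213+0.2428i)
Y_4^-1(R⁻¹ n̂) = -0.067272+0.298340i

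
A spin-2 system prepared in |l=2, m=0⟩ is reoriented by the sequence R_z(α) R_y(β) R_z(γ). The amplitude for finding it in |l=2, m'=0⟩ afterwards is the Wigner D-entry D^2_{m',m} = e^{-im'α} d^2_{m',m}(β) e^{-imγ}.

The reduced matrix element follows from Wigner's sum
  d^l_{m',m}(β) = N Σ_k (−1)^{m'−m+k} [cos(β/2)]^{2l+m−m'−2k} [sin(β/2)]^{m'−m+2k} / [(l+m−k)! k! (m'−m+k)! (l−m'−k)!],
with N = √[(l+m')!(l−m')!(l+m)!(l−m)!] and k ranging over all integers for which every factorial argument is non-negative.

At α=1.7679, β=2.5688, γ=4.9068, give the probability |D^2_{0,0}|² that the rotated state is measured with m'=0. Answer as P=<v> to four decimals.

First d^2_{0,0}(β=2.5688), then the phase factors e^{-i(0)α} and e^{-i(0)γ}:
With c≡cos(β/2)=0.282497 and s≡sin(β/2)=0.959268, N=[2·2·2·2]^{1/2}=4.000000
k∈{0,1,2} keeps every argument non-negative
  k=0: (−1)^0·4.0000/(4)·0.2825^4·0.9593^0 = +0.006369
  k=1: (−1)^1·4.0000/(1)·0.2825^2·0.9593^2 = -0.293743
  k=2: (−1)^2·4.0000/(4)·0.2825^0·0.9593^4 = +0.846759
d^2_{0,0}(2.5688) = +0.006369 -0.293743 +0.846759 = +0.559385
|D^2_{0,0}|² = |d^2_{0,0}(β)|² = (+0.559385)² = 0.312911 (the z-rotation phases have unit modulus)

P=0.3129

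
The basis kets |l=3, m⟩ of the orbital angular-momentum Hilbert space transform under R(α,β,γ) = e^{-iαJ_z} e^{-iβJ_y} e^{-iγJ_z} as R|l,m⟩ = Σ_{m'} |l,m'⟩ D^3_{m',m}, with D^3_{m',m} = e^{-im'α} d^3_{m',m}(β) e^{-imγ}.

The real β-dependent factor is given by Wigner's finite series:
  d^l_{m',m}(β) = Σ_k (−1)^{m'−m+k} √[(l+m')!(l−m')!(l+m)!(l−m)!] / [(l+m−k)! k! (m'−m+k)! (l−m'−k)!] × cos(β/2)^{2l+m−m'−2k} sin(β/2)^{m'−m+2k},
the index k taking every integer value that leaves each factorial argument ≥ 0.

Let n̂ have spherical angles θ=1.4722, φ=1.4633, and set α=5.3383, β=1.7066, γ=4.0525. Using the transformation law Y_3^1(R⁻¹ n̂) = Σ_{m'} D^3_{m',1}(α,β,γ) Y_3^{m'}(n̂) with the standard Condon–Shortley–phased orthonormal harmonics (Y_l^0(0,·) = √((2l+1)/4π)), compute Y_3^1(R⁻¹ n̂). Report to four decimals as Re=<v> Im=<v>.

Re=0.3039 Im=0.2339

Need the full column D^3_{m',1} for m'=−3..3 at α=5.3383, β=1.7066, γ=4.0525.
cos(β/2)=0.657500, sin(β/2)=0.753454
d^3_{-3,1}: single k=4 term ⇒ +0.539592;  D = +0.444131-0.306442i
d^3_{-2,1}: k∈[3..4] ⇒ +0.768933 -0.504871 = +0.264062;  D = +0.248865+0.088289i
d^3_{-1,1}: k∈[2..4] ⇒ +0.636574 -1.114576 +0.182954 = -0.295048;  D = -0.082954-0.283146i
d^3_{0,1}: k∈[1..3] ⇒ +0.320721 -1.263486 +0.553058 = -0.389707;  D = +0.238902-0.307892i
d^3_{1,1}: k∈[0..2] ⇒ +0.080793 -0.848765 +0.835932 = +0.067960;  D = -0.067920-0.002309i
d^3_{2,1}: k∈[0..1] ⇒ -0.292777 +0.768933 = +0.476156;  D = -0.265679-0.395145i
d^3_{3,1}: single k=0 term ⇒ +0.410907;  D = +0.142038-0.385577i
Y_3^{m'}(θ=1.4722,φ=1.4633) and Σ D·Y over m':
  (+0.4441-0.3064i)·(-0.1303+0.3900i)  (+0.2489+0.0883i)·(-0.0973-0.0213i)  (-0.0830-0.2831i)·(-0.0328+0.3043i)  (+0.2389-0.3079i)·(-0.1084+0.0000i)  (-0.0679-0.0023i)·(+0.0328+0.3043i)  (-0.2657-0.3951i)·(-0.0973+0.0213i)  (+0.1420-0.3856i)·(+0.1303+0.3900i)
Y_3^1(R⁻¹ n̂) = +0.303862+0.233910i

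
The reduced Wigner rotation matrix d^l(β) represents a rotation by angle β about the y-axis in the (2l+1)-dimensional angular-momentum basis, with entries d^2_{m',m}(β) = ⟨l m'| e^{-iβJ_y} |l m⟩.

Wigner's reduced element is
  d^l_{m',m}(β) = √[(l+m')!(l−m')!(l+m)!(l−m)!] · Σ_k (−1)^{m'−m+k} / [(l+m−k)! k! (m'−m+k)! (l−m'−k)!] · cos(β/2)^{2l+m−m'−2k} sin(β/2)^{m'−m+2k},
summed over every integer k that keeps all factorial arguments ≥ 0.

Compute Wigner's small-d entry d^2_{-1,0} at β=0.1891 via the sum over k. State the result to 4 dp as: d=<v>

d^2_{-1,0}(β=0.1891) via Wigner's sum:
Half-angle: c=0.995533, s=0.094409. N=√(1·6·2·2)=4.898979
k∈{1,2} keeps every argument non-negative
  k=1: (−1)^0·4.8990/(2)·0.9955^3·0.0944^1 = +0.228169
  k=2: (−1)^1·4.8990/(2)·0.9955^1·0.0944^3 = -0.002052
d^2_{-1,0}(0.1891) = +0.228169 -0.002052 = +0.226117

d=0.2261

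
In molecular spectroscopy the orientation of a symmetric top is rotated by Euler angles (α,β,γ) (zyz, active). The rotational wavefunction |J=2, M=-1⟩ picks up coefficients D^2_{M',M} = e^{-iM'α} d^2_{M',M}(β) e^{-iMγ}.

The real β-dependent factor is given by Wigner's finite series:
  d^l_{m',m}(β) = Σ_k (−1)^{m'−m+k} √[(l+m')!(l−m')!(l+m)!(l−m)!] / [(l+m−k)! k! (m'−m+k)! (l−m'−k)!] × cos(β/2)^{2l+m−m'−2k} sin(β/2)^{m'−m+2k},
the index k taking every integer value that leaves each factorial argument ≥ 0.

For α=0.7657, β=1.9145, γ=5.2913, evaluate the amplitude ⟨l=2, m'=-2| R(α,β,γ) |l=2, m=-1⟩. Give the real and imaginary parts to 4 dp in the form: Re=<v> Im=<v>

Re=0.2678 Im=0.1603

First d^2_{-2,-1}(β=1.9145), then the phase factors e^{-i(-2)α} and e^{-i(-1)γ}:
With c≡cos(β/2)=0.575771 and s≡sin(β/2)=0.817611, N=[1·24·1·6]^{1/2}=12.000000
k: max(0,(-1)−(-2))=1 … min(2+(-1),2−(-2))=1
  k=1: (−1)^0·12.0000/(6)·0.5758^3·0.8176^1 = +0.312123
d^2_{-2,-1}(1.9145) = +0.312123
Phases: e^{-i·(-2)·0.7657}=+0.039386+0.999224i, e^{-i·(-1)·5.2913}=+0.547113-0.837059i ⇒ D=+0.267788+0.160344i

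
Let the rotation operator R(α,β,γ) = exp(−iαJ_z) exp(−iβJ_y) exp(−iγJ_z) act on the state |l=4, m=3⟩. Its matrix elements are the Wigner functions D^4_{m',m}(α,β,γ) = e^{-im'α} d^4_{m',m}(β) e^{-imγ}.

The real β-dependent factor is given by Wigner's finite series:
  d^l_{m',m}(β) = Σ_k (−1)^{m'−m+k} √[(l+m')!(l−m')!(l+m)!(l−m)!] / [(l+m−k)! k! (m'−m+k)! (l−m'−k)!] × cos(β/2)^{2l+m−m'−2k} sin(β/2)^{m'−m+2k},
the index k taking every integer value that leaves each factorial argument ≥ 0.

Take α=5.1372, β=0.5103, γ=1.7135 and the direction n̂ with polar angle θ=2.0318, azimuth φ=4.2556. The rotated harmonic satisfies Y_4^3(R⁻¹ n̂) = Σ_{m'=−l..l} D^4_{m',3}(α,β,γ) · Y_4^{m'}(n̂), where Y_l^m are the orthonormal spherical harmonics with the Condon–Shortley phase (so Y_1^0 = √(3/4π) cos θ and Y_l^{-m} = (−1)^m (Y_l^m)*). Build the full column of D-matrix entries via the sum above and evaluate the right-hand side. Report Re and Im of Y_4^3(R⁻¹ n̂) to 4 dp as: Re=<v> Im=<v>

Re=0.0535 Im=-0.1242

Need the full column D^4_{m',3} for m'=−4..4 at α=5.1372, β=0.5103, γ=1.7135.
cos(β/2)=0.967625, sin(β/2)=0.252391
d^4_{-4,3}: single k=7 term ⇒ +0.000179;  D = -0.000171+0.000053i
d^4_{-3,3}: k∈[6..7] ⇒ +0.001694 -0.000016 = +0.001678;  D = -0.001112-0.001256i
d^4_{-2,3}: k∈[5..6] ⇒ +0.010415 -0.000236 = +0.010179;  D = +0.004165-0.009288i
d^4_{-1,3}: k∈[4..5] ⇒ +0.047059 -0.001921 = +0.045138;  D = +0.045138-0.000149i
d^4_{0,3}: k∈[3..4] ⇒ +0.161369 -0.010979 = +0.150390;  D = +0.062435+0.136818i
d^4_{1,3}: k∈[2..3] ⇒ +0.415012 -0.047059 = +0.367953;  D = -0.242034+0.277144i
d^4_{2,3}: k∈[1..2] ⇒ +0.750046 -0.153088 = +0.596958;  D = -0.571506-0.172453i
d^4_{3,3}: k∈[0..1] ⇒ +0.768525 -0.366006 = +0.402520;  D = -0.052878-0.399031i
d^4_{4,3}: single k=0 term ⇒ -0.566982;  D = -0.481412+0.299518i
Y_4^{m'}(θ=2.0318,φ=4.2556) and Σ D·Y over m':
  (-0.0002+0.0001i)·(-0.0722+0.2754i)  (-0.0011-0.0013i)·(-0.3920+0.0796i)  (+0.0042-0.0093i)·(-0.0631-0.0818i)  (+0.0451-0.0001i)·(-0.1342+0.2732i)  (+0.0624+0.1368i)·(-0.1657+0.0000i)  (-0.2420+0.2771i)·(+0.1342+0.2732i)  (-0.5715-0.1725i)·(-0.0631+0.0818i)  (-0.0529-0.3990i)·(+0.3920+0.0796i)  (-0.4814+0.2995i)·(-0.0722-0.2754i)
Y_4^3(R⁻¹ n̂) = +0.053452-0.124166i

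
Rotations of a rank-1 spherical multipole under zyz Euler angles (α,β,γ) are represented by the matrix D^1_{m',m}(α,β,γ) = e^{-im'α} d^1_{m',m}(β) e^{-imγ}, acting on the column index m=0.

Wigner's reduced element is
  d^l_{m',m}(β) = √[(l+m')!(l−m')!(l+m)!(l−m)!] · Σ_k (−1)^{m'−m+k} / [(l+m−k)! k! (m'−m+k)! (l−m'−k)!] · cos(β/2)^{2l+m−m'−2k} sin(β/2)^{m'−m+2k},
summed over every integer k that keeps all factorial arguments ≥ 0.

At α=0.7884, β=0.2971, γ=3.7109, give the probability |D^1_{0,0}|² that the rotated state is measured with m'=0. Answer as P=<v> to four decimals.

P=0.9143

First d^1_{0,0}(β=0.2971), then the phase factors e^{-i(0)α} and e^{-i(0)γ}:
With c≡cos(β/2)=0.988987 and s≡sin(β/2)=0.148004, N=[1·1·1·1]^{1/2}=1.000000
k: max(0,(0)−(0))=0 … min(1+(0),1−(0))=1
  k=0: (−1)^0·1.0000/(1)·0.9890^2·0.1480^0 = +0.978095
  k=1: (−1)^1·1.0000/(1)·0.9890^0·0.1480^2 = -0.021905
d^1_{0,0}(0.2971) = +0.978095 -0.021905 = +0.956189
|D^1_{0,0}|² = |d^1_{0,0}(β)|² = (+0.956189)² = 0.914298 (the z-rotation phases have unit modulus)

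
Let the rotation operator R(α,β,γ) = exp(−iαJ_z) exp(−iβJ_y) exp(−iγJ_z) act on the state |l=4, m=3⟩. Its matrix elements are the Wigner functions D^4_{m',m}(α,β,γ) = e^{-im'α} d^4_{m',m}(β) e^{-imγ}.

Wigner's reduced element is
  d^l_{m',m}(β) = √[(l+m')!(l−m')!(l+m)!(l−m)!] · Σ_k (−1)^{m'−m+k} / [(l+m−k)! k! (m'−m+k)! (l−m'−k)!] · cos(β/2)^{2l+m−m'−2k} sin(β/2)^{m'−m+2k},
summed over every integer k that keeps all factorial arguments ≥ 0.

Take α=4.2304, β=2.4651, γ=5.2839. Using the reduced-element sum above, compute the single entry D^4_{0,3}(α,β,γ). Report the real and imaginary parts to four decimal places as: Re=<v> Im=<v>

D^4_{0,3}(4.2304,2.4651,5.2839) = e^{-i·0·4.2304}·d^4_{0,3}(2.4651)·e^{-i·3·5.2839}. Compute d first:
With c≡cos(β/2)=0.331833 and s≡sin(β/2)=0.943338, N=[24·24·5040·1]^{1/2}=1703.830978
The bounds max(0,m−m')=3 and min(l+m,l−m')=4 give 2 terms
  k=3: (−1)^0·1703.8310/(144)·0.3318^5·0.9433^3 = +0.039964
  k=4: (−1)^1·1703.8310/(144)·0.3318^3·0.9433^5 = -0.322969
d^4_{0,3}(2.4651) = +0.039964 -0.322969 = -0.283005
Attach z-rotation phases: D = e^{-i(0)(4.2304)}·(-0.283005)·e^{-i(3)(5.2839)} = +0.280087-0.040538i

Re=0.2801 Im=-0.0405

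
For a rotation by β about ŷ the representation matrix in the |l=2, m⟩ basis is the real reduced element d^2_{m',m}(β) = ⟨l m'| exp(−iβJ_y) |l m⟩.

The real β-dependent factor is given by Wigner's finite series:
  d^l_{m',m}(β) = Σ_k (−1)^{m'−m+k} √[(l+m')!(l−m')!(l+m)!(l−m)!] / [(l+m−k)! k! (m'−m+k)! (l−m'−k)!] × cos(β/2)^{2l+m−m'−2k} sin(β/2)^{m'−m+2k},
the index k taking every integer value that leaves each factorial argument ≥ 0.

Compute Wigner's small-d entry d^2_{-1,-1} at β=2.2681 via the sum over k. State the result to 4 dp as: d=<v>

d=-0.4087

d^2_{-1,-1}(β=2.2681) via Wigner's sum:
With c≡cos(β/2)=0.422993 and s≡sin(β/2)=0.906133, N=[1·6·1·6]^{1/2}=6.000000
Admissible k: 0..1 (factorial args all ≥0)
  k=0: (−1)^0·6.0000/(6)·0.4230^4·0.9061^0 = +0.032014
  k=1: (−1)^1·6.0000/(2)·0.4230^2·0.9061^2 = -0.440730
d^2_{-1,-1}(2.2681) = +0.032014 -0.440730 = -0.408716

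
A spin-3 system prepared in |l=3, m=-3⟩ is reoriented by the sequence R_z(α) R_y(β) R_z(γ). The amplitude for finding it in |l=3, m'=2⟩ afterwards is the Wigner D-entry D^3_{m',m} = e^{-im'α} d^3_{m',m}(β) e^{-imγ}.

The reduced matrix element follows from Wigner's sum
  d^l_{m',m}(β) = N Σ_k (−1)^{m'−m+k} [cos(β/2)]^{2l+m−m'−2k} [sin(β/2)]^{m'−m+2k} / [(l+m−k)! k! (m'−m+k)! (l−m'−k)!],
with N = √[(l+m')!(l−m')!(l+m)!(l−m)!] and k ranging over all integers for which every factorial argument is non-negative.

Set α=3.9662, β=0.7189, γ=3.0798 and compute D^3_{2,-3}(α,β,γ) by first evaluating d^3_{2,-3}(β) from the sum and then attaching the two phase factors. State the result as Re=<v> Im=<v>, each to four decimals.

Split into d^3_{2,-3}(β=0.7189) × two z-phases.
c=cos(0.7189/2)=0.936090, s=sin(0.7189/2)=0.351759; N=√[120·1·1·720]=293.938769
k: max(0,(-3)−(2))=0 … min(3+(-3),3−(2))=0
  k=0: (−1)^5·293.9388/(120)·0.9361^1·0.3518^5 = -0.012349
d^3_{2,-3}(0.7189) = -0.012349
Phases: e^{-i·(2)·3.9662}=-0.078338-0.996927i, e^{-i·(-3)·3.0798}=-0.982867+0.184318i ⇒ D=-0.003220-0.011922i

Re=-0.0032 Im=-0.0119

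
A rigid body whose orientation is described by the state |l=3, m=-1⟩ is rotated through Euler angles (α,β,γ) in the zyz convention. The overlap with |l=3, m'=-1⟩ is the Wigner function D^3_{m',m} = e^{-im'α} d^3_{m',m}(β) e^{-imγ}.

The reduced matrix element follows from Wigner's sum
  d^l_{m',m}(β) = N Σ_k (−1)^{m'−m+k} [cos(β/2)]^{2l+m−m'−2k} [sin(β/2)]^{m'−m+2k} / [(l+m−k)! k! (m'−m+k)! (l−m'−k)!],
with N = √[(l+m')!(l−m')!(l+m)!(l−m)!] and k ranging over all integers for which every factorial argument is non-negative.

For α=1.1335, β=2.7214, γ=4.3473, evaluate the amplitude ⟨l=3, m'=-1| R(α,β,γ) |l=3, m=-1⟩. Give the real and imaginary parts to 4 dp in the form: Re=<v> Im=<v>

Re=0.1559 Im=-0.1613

D^3_{-1,-1}(1.1335,2.7214,4.3473) = e^{-i·-1·1.1335}·d^3_{-1,-1}(2.7214)·e^{-i·-1·4.3473}. Compute d first:
Half-angle: c=0.208554, s=0.978011. N=√(2·24·2·24)=48.000000
The bounds max(0,m−m')=0 and min(l+m,l−m')=2 give 3 terms
  k=0: (−1)^0·48.0000/(48)·0.2086^6·0.9780^0 = +0.000082
  k=1: (−1)^1·48.0000/(6)·0.2086^4·0.9780^2 = -0.014476
  k=2: (−1)^2·48.0000/(8)·0.2086^2·0.9780^4 = +0.238761
d^3_{-1,-1}(2.7214) = +0.000082 -0.014476 +0.238761 = +0.224367
Phases: e^{-i·(-1)·1.1335}=+0.423492+0.905900i, e^{-i·(-1)·4.3473}=-0.357032-0.934092i ⇒ D=+0.155934-0.161324i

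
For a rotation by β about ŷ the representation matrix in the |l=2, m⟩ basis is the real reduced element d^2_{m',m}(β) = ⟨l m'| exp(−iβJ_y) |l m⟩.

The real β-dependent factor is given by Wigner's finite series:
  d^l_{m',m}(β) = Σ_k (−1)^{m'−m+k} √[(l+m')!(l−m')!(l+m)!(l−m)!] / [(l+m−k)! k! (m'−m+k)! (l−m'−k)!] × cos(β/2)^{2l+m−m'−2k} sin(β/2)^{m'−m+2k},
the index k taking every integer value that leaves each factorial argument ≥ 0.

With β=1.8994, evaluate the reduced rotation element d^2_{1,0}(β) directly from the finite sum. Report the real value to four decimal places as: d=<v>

d^2_{1,0}(β=1.8994) via Wigner's sum:
Half-angle: c=0.581927, s=0.813241. N=√(6·1·2·2)=4.898979
k: max(0,(0)−(1))=0 … min(2+(0),2−(1))=1
  k=0: (−1)^1·4.8990/(2)·0.5819^3·0.8132^1 = -0.392555
  k=1: (−1)^2·4.8990/(2)·0.5819^1·0.8132^3 = +0.766658
d^2_{1,0}(1.8994) = -0.392555 +0.766658 = +0.374103

d=0.3741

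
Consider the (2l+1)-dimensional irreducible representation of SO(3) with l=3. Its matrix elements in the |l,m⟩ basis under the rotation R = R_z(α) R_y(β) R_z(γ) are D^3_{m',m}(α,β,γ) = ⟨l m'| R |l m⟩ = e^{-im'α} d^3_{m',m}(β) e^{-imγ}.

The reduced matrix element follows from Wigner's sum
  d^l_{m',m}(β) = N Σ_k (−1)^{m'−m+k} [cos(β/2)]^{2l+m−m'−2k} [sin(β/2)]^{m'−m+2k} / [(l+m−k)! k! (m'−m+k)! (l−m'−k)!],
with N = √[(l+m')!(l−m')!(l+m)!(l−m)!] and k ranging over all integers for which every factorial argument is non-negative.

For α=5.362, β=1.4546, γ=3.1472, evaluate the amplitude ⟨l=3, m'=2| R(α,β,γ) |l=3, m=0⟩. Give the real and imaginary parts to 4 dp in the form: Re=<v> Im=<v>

Re=-0.0420 Im=0.1509

First d^3_{2,0}(β=1.4546), then the phase factors e^{-i(2)α} and e^{-i(0)γ}:
With c≡cos(β/2)=0.746972 and s≡sin(β/2)=0.664855, N=[120·1·6·6]^{1/2}=65.726707
The bounds max(0,m−m')=0 and min(l+m,l−m')=1 give 2 terms
  k=0: (−1)^2·65.7267/(12)·0.7470^4·0.6649^2 = +0.753759
  k=1: (−1)^3·65.7267/(12)·0.7470^2·0.6649^4 = -0.597142
d^3_{2,0}(1.4546) = +0.753759 -0.597142 = +0.156617
D = (-0.268248+0.963350i)·(+0.156617)·(+1.000000+0.000000i) = -0.042012+0.150877i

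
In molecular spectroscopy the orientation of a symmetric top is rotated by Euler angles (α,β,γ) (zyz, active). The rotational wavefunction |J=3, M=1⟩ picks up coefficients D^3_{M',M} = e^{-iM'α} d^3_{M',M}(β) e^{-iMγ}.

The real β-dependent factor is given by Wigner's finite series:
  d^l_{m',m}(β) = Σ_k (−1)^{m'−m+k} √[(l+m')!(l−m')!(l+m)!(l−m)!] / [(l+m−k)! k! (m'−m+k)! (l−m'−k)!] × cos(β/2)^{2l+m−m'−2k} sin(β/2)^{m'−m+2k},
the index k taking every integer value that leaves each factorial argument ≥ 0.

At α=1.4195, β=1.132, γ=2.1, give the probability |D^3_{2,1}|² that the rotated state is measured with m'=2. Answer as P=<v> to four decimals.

P=0.0196

First d^3_{2,1}(β=1.132), then the phase factors e^{-i(2)α} and e^{-i(1)γ}:
c=cos(1.132/2)=0.844053, s=sin(1.132/2)=0.536260; N=√[120·1·24·2]=75.894664
k∈{0,1} keeps every argument non-negative
  k=0: (−1)^1·75.8947/(24)·0.8441^5·0.5363^1 = -0.726480
  k=1: (−1)^2·75.8947/(12)·0.8441^3·0.5363^3 = +0.586496
d^3_{2,1}(1.132) = -0.726480 +0.586496 = -0.139983
|D^3_{2,1}|² = |d^3_{2,1}(β)|² = (-0.139983)² = 0.019595 (the z-rotation phases have unit modulus)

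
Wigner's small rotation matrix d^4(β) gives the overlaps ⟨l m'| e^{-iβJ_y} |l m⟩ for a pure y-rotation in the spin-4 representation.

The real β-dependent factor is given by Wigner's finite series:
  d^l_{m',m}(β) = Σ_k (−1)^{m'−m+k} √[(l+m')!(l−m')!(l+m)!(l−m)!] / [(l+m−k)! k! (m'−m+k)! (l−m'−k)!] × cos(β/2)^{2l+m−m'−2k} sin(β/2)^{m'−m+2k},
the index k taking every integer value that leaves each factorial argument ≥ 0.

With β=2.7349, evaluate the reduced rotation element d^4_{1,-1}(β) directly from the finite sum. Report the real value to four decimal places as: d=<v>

d=-0.3519

d^4_{1,-1}(β=2.7349) via Wigner's sum:
With c≡cos(β/2)=0.201948 and s≡sin(β/2)=0.979396, N=[120·6·6·120]^{1/2}=720.000000
k: max(0,(-1)−(1))=0 … min(4+(-1),4−(1))=3
  k=0: (−1)^2·720.0000/(72)·0.2019^6·0.9794^2 = +0.000651
  k=1: (−1)^3·720.0000/(24)·0.2019^4·0.9794^4 = -0.045910
  k=2: (−1)^4·720.0000/(48)·0.2019^2·0.9794^6 = +0.539909
  k=3: (−1)^5·720.0000/(720)·0.2019^0·0.9794^8 = -0.846579
d^4_{1,-1}(2.7349) = +0.000651 -0.045910 +0.539909 -0.846579 = -0.351930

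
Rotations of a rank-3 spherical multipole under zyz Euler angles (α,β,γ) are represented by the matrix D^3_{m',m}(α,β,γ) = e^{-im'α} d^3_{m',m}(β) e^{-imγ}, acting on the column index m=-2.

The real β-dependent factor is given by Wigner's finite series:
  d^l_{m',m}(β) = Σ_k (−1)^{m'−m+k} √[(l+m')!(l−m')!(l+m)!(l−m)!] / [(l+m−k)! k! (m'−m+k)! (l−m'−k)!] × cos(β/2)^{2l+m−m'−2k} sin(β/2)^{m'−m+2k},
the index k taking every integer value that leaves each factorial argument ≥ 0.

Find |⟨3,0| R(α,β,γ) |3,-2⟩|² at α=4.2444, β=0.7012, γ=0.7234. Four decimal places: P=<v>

P=0.1896

Split into d^3_{0,-2}(β=0.7012) × two z-phases.
With c≡cos(β/2)=0.939167 and s≡sin(β/2)=0.343461, N=[6·6·1·120]^{1/2}=65.726707
The bounds max(0,m−m')=0 and min(l+m,l−m')=1 give 2 terms
  k=0: (−1)^2·65.7267/(12)·0.9392^4·0.3435^2 = +0.502675
  k=1: (−1)^3·65.7267/(12)·0.9392^2·0.3435^4 = -0.067229
d^3_{0,-2}(0.7012) = +0.502675 -0.067229 = +0.435446
|D^3_{0,-2}|² = |d^3_{0,-2}(β)|² = (+0.435446)² = 0.189613 (the z-rotation phases have unit modulus)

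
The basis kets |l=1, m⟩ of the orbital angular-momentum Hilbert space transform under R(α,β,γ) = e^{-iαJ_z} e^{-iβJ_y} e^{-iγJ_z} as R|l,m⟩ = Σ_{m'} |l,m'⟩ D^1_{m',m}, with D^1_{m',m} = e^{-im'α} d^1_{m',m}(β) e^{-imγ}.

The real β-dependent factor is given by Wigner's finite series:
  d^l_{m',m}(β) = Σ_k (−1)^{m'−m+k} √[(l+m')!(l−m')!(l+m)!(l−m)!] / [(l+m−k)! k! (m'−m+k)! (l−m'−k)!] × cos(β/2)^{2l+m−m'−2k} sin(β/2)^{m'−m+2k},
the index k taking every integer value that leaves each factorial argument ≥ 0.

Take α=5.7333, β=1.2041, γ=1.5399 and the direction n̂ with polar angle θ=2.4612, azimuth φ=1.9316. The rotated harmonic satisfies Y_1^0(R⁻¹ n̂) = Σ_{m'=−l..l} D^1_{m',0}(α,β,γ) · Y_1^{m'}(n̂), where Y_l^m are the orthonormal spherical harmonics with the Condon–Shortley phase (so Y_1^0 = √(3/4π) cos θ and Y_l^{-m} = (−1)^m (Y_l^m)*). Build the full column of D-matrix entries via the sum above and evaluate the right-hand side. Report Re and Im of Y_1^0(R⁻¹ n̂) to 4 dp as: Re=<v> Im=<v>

Re=-0.3628 Im=0.0000

Need the full column D^1_{m',0} for m'=−1..1 at α=5.7333, β=1.2041, γ=1.5399.
cos(β/2)=0.824176, sin(β/2)=0.566333
d^1_{-1,0}: single k=1 term ⇒ +0.660096;  D = +0.562788-0.344959i
d^1_{0,0}: k∈[0..1] ⇒ +0.679267 -0.320733 = +0.358533;  D = +0.358533+0.000000i
d^1_{1,0}: single k=0 term ⇒ -0.660096;  D = -0.562788-0.344959i
Y_1^{m'}(θ=2.4612,φ=1.9316) and Σ D·Y over m':
  (+0.5628-0.3450i)·(-0.0767-0.2034i)  (+0.3585+0.0000i)·(-0.3798+0.0000i)  (-0.5628-0.3450i)·(+0.0767-0.2034i)
Y_1^0(R⁻¹ n̂) = -0.362836+0.000000i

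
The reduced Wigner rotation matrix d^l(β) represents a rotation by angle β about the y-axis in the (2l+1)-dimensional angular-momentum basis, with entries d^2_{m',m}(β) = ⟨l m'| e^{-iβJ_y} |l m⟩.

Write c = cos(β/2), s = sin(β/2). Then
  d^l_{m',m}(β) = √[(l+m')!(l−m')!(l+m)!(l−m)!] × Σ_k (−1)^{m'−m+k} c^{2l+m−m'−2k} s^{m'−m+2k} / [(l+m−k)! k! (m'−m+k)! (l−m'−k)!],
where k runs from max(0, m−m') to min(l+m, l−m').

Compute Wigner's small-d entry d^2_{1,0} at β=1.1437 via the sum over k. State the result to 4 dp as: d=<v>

d^2_{1,0}(β=1.1437) via Wigner's sum:
With c≡cos(β/2)=0.840901 and s≡sin(β/2)=0.541189, N=[6·1·2·2]^{1/2}=4.898979
The bounds max(0,m−m')=0 and min(l+m,l−m')=1 give 2 terms
  k=0: (−1)^1·4.8990/(2)·0.8409^3·0.5412^1 = -0.788241
  k=1: (−1)^2·4.8990/(2)·0.8409^1·0.5412^3 = +0.326488
d^2_{1,0}(1.1437) = -0.788241 +0.326488 = -0.461754

d=-0.4618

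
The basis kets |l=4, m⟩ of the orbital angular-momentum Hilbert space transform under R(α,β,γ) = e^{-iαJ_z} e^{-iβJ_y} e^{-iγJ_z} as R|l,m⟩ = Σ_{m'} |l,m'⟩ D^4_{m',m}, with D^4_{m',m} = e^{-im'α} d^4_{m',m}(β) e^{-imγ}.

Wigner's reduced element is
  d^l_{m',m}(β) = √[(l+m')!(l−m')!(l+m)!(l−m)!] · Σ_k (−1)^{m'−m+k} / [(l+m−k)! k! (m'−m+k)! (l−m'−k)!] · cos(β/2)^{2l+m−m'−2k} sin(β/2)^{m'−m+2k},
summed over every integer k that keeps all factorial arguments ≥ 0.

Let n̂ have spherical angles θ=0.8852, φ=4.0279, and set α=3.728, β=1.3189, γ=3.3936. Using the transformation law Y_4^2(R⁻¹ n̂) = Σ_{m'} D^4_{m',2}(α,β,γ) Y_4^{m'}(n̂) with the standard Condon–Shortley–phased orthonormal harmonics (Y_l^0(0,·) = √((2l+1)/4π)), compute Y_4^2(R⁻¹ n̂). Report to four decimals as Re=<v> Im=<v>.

Re=0.0299 Im=-0.3421

Need the full column D^4_{m',2} for m'=−4..4 at α=3.728, β=1.3189, γ=3.3936.
cos(β/2)=0.790329, sin(β/2)=0.612682
d^4_{-4,2}: single k=6 term ⇒ +0.174826;  D = -0.046770+0.168454i
d^4_{-3,2}: k∈[5..6] ⇒ +0.478394 -0.095834 = +0.382560;  D = -0.118738-0.363667i
d^4_{-2,2}: k∈[4..6] ⇒ +0.824641 -0.396469 +0.019856 = +0.448027;  D = +0.351507+0.277797i
d^4_{-1,2}: k∈[3..5] ⇒ +1.002909 -0.904080 +0.108665 = +0.207494;  D = -0.206790-0.017077i
d^4_{0,2}: k∈[2..4] ⇒ +0.867842 -1.390797 +0.313436 = -0.209519;  D = -0.183465+0.101186i
d^4_{1,2}: k∈[1..3] ⇒ +0.500643 -1.504363 +0.602720 = -0.401000;  D = +0.185306-0.355615i
d^4_{2,2}: k∈[0..2] ⇒ +0.152218 -1.097742 +0.824641 = -0.120884;  D = +0.012794+0.120205i
d^4_{3,2}: k∈[0..1] ⇒ -0.441526 +0.796034 = +0.354508;  D = +0.226324+0.272862i
d^4_{4,2}: single k=0 term ⇒ +0.484059;  D = -0.463576-0.139321i
Y_4^{m'}(θ=0.8852,φ=4.0279) and Σ D·Y over m':
  (-0.0468+0.1685i)·(-0.1461+0.0624i)  (-0.1187-0.3637i)·(+0.3255+0.1706i)  (+0.3515+0.2778i)·(-0.0726-0.3546i)  (-0.2068-0.0171i)·(+0.0284-0.0348i)  (-0.1835+0.1012i)·(-0.3598+0.0000i)  (+0.1853-0.3556i)·(-0.0284-0.0348i)  (+0.0128+0.1202i)·(-0.0726+0.3546i)  (+0.2263+0.2729i)·(-0.3255+0.1706i)  (-0.4636-0.1393i)·(-0.1461-0.0624i)
Y_4^2(R⁻¹ n̂) = +0.029852-0.342140i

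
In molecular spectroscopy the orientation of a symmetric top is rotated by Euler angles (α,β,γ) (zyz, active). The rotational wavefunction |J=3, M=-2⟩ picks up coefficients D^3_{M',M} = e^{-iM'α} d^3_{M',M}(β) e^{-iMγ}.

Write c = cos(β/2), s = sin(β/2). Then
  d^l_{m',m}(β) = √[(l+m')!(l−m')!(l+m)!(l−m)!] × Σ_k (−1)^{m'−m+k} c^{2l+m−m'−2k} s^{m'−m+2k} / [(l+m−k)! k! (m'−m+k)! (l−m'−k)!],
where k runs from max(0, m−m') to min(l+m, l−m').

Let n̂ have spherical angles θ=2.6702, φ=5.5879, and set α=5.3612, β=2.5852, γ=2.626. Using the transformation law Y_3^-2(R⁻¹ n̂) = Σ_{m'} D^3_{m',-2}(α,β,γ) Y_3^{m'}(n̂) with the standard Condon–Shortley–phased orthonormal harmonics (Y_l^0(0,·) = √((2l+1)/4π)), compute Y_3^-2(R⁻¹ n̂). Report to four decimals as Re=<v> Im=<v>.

Re=-0.0175 Im=-0.0088

Need the full column D^3_{m',-2} for m'=−3..3 at α=5.3612, β=2.5852, γ=2.626.
cos(β/2)=0.274622, sin(β/2)=0.961552
d^3_{-3,-2}: single k=1 term ⇒ +0.003679;  D = -0.002916+0.002243i
d^3_{-2,-2}: k∈[0..1] ⇒ +0.000429 -0.026294 = -0.025865;  D = +0.024952+0.006810i
d^3_{-1,-2}: k∈[0..1] ⇒ -0.004749 +0.116454 = +0.111704;  D = -0.041680-0.103637i
d^3_{0,-2}: k∈[0..1] ⇒ +0.028804 -0.353120 = -0.324316;  D = -0.166635+0.278234i
d^3_{1,-2}: k∈[0..1] ⇒ -0.116454 +0.713838 = +0.597384;  D = +0.593826-0.065105i
d^3_{2,-2}: k∈[0..1] ⇒ +0.322353 -0.790383 = -0.468030;  D = -0.321761-0.339886i
d^3_{3,-2}: single k=0 term ⇒ -0.552936;  D = +0.090262-0.545520i
Y_3^{m'}(θ=2.6702,φ=5.5879) and Σ D·Y over m':
  (-0.0029+0.0022i)·(-0.0192+0.0340i)  (+0.0250+0.0068i)·(-0.0337-0.1847i)  (-0.0417-0.1036i)·(+0.3346+0.2791i)  (-0.1666+0.2782i)·(-0.3221+0.0000i)  (+0.5938-0.0651i)·(-0.3346+0.2791i)  (-0.3218-0.3399i)·(-0.0337+0.1847i)  (+0.0903-0.5455i)·(+0.0192+0.0340i)
Y_3^-2(R⁻¹ n̂) = -0.017544-0.008811i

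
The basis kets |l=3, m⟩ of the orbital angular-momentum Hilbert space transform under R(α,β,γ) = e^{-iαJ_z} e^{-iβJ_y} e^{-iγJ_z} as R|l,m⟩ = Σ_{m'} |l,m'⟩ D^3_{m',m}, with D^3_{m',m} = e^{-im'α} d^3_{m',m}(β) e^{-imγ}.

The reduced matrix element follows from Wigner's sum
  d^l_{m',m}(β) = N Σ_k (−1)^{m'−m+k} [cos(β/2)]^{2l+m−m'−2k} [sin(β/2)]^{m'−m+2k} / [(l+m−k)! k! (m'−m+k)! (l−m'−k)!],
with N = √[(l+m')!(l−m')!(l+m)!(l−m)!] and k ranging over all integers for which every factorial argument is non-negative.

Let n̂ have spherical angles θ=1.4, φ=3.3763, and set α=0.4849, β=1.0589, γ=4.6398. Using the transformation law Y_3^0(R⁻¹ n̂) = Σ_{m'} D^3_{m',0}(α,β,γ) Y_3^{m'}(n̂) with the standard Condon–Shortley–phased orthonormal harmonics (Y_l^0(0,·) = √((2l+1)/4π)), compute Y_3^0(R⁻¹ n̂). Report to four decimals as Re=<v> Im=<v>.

Need the full column D^3_{m',0} for m'=−3..3 at α=0.4849, β=1.0589, γ=4.6398.
cos(β/2)=0.863085, sin(β/2)=0.505059
d^3_{-3,0}: single k=3 term ⇒ +0.370426;  D = +0.042909+0.367932i
d^3_{-2,0}: k∈[2..3] ⇒ +0.775280 -0.265482 = +0.509798;  D = +0.288273+0.420467i
d^3_{-1,0}: k∈[1..3] ⇒ +0.837916 -0.860792 +0.098255 = +0.075378;  D = +0.066689+0.035135i
d^3_{0,0}: k∈[0..3] ⇒ +0.413353 -1.273915 +0.436232 -0.016598 = -0.440928;  D = -0.440928+0.000000i
d^3_{1,0}: k∈[0..2] ⇒ -0.837916 +0.860792 -0.098255 = -0.075378;  D = -0.066689+0.035135i
d^3_{2,0}: k∈[0..1] ⇒ +0.775280 -0.265482 = +0.509798;  D = +0.288273-0.420467i
d^3_{3,0}: single k=0 term ⇒ -0.370426;  D = -0.042909+0.367932i
Y_3^{m'}(θ=1.4,φ=3.3763) and Σ D·Y over m':
  (+0.0429+0.3679i)·(-0.3043+0.2585i)  (+0.2883+0.4205i)·(+0.1504-0.0763i)  (+0.0667+0.0351i)·(+0.2650-0.0634i)  (-0.4409+0.0000i)·(-0.1811+0.0000i)  (-0.0667+0.0351i)·(-0.2650-0.0634i)  (+0.2883-0.4205i)·(+0.1504+0.0763i)  (-0.0429+0.3679i)·(+0.3043+0.2585i)
Y_3^0(R⁻¹ n̂) = +0.054245+0.000000i

Re=0.0542 Im=0.0000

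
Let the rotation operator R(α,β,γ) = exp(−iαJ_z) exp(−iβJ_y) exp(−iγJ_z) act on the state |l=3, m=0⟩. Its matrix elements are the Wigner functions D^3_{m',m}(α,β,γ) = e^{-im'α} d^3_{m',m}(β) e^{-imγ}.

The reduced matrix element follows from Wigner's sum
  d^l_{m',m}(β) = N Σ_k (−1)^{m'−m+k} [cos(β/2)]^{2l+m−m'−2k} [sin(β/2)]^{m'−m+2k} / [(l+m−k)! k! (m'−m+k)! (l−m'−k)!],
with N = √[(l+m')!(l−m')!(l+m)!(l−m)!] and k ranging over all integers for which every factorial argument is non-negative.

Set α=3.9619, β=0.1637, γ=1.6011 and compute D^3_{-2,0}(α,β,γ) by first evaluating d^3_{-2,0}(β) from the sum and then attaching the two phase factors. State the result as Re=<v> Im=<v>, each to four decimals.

First d^3_{-2,0}(β=0.1637), then the phase factors e^{-i(-2)α} and e^{-i(0)γ}:
With c≡cos(β/2)=0.996652 and s≡sin(β/2)=0.081759, N=[1·120·6·6]^{1/2}=65.726707
k∈{2,3} keeps every argument non-negative
  k=2: (−1)^0·65.7267/(12)·0.9967^4·0.0818^2 = +0.036125
  k=3: (−1)^1·65.7267/(12)·0.9967^2·0.0818^4 = -0.000243
d^3_{-2,0}(0.1637) = +0.036125 -0.000243 = +0.035881
Attach z-rotation phases: D = e^{-i(-2)(3.9619)}·(+0.035881)·e^{-i(0)(1.6011)} = -0.002503+0.035794i

Re=-0.0025 Im=0.0358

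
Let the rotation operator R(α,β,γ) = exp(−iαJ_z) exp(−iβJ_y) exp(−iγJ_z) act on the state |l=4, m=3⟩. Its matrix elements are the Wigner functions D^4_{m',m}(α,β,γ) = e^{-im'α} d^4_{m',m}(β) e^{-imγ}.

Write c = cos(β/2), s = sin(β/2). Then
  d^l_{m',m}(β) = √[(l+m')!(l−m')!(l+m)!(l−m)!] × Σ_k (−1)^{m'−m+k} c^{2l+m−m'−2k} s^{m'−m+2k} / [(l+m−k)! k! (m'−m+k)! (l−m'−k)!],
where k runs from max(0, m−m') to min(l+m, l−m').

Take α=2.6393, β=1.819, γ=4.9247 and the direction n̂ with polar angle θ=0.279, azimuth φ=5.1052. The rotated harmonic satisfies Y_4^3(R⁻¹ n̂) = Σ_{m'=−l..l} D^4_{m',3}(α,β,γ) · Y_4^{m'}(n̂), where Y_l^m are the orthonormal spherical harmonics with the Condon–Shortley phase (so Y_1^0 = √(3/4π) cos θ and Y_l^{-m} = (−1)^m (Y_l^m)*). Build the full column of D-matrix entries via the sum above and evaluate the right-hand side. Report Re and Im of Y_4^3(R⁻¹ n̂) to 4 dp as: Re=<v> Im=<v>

Re=0.3752 Im=0.1384

Need the full column D^4_{m',3} for m'=−4..4 at α=2.6393, β=1.819, γ=4.9247.
cos(β/2)=0.614140, sin(β/2)=0.789197
d^4_{-4,3}: single k=7 term ⇒ +0.331215;  D = -0.157480+0.291382i
d^4_{-3,3}: k∈[6..7] ⇒ +0.637889 -0.150481 = +0.487408;  D = +0.409554-0.264257i
d^4_{-2,3}: k∈[5..6] ⇒ +0.796003 -0.438156 = +0.357847;  D = -0.356953+0.025287i
d^4_{-1,3}: k∈[4..5] ⇒ +0.730014 -0.723298 = +0.006715;  D = +0.006100+0.002809i
d^4_{0,3}: k∈[3..4] ⇒ +0.508111 -0.839061 = -0.330950;  D = +0.196827+0.266059i
d^4_{1,3}: k∈[2..3] ⇒ +0.265245 -0.730014 = -0.464769;  D = -0.062388-0.460562i
d^4_{2,3}: k∈[1..2] ⇒ +0.097302 -0.482036 = -0.384734;  D = -0.138283+0.359024i
d^4_{3,3}: k∈[0..1] ⇒ +0.020237 -0.233924 = -0.213687;  D = +0.163320-0.137800i
d^4_{4,3}: single k=0 term ⇒ -0.073554;  D = -0.072108+0.014509i
Y_4^{m'}(θ=0.279,φ=5.1052) and Σ D·Y over m':
  (-0.1575+0.2914i)·(-0.0000-0.0025i)  (+0.4096-0.2643i)·(-0.0232-0.0096i)  (-0.3570+0.0253i)·(-0.0981+0.0981i)  (+0.0061+0.0028i)·(+0.1663+0.4014i)  (+0.1968+0.2661i)·(+0.5467+0.0000i)  (-0.0624-0.4606i)·(-0.1663+0.4014i)  (-0.1383+0.3590i)·(-0.0981-0.0981i)  (+0.1633-0.1378i)·(+0.0232-0.0096i)  (-0.0721+0.0145i)·(-0.0000+0.0025i)
Y_4^3(R⁻¹ n̂) = +0.375188+0.138408i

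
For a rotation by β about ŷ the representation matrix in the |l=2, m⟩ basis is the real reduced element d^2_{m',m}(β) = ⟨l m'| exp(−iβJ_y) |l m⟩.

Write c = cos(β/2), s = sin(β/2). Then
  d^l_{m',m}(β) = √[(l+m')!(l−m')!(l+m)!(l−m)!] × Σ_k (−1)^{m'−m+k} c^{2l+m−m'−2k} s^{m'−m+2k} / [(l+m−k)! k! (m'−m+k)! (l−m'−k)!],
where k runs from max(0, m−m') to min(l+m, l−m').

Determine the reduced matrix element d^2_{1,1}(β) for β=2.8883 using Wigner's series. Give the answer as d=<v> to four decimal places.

d^2_{1,1}(β=2.8883) via Wigner's sum:
Half-angle: c=0.126308, s=0.991991. N=√(6·1·6·1)=6.000000
k∈{0,1} keeps every argument non-negative
  k=0: (−1)^0·6.0000/(6)·0.1263^4·0.9920^0 = +0.000255
  k=1: (−1)^1·6.0000/(2)·0.1263^2·0.9920^2 = -0.047098
d^2_{1,1}(2.8883) = +0.000255 -0.047098 = -0.046843

d=-0.0468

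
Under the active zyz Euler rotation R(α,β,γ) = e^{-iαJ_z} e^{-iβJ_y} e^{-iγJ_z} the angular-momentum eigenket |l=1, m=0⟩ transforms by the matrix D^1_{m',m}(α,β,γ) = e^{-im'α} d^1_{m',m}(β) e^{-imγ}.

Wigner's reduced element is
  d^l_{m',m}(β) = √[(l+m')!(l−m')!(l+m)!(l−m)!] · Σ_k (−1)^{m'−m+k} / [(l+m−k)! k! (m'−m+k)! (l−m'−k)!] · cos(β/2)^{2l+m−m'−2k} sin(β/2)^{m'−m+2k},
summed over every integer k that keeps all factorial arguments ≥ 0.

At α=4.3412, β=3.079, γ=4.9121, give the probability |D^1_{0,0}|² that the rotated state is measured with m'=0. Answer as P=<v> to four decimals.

P=0.9961

Split into d^1_{0,0}(β=3.079) × two z-phases.
c=cos(3.079/2)=0.031291, s=sin(3.079/2)=0.999510; N=√[1·1·1·1]=1.000000
The bounds max(0,m−m')=0 and min(l+m,l−m')=1 give 2 terms
  k=0: (−1)^0·1.0000/(1)·0.0313^2·0.9995^0 = +0.000979
  k=1: (−1)^1·1.0000/(1)·0.0313^0·0.9995^2 = -0.999021
d^1_{0,0}(3.079) = +0.000979 -0.999021 = -0.998042
|D^1_{0,0}|² = |d^1_{0,0}(β)|² = (-0.998042)² = 0.996087 (the z-rotation phases have unit modulus)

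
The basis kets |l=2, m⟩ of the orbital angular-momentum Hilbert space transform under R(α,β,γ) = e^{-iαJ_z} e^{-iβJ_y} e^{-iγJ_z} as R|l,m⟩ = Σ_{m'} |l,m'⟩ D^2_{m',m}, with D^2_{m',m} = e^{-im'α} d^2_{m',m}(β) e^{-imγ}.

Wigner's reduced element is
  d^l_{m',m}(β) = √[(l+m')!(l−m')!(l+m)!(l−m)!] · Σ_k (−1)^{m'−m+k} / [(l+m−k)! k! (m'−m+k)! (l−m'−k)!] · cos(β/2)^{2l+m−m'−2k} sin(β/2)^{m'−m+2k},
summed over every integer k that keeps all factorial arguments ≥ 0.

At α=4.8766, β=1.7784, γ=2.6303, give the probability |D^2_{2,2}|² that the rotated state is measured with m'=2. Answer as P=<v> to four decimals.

D^2_{2,2}(4.8766,1.7784,2.6303) = e^{-i·2·4.8766}·d^2_{2,2}(1.7784)·e^{-i·2·2.6303}. Compute d first:
Half-angle: c=0.630033, s=0.776568. N=√(24·1·24·1)=24.000000
Admissible k: 0..0 (factorial args all ≥0)
  k=0: (−1)^0·24.0000/(24)·0.6300^4·0.7766^0 = +0.157563
d^2_{2,2}(1.7784) = +0.157563
|D^2_{2,2}|² = |d^2_{2,2}(β)|² = (+0.157563)² = 0.024826 (the z-rotation phases have unit modulus)

P=0.0248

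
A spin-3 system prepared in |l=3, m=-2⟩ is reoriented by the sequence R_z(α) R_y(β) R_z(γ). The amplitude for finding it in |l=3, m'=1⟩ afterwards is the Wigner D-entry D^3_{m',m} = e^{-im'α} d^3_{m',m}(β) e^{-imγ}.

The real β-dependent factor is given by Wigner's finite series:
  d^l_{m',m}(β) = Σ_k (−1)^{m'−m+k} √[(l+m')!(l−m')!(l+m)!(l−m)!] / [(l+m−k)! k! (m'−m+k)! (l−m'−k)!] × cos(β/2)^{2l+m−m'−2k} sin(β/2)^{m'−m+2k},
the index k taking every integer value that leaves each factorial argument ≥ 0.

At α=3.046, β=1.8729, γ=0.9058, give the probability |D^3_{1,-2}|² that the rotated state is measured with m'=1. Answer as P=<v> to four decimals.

P=0.0028

Split into d^3_{1,-2}(β=1.8729) × two z-phases.
Half-angle: c=0.592651, s=0.805459. N=√(24·2·1·120)=75.894664
k: max(0,(-2)−(1))=0 … min(3+(-2),3−(1))=1
  k=0: (−1)^3·75.8947/(12)·0.5927^3·0.8055^3 = -0.687952
  k=1: (−1)^4·75.8947/(24)·0.5927^1·0.8055^5 = +0.635356
d^3_{1,-2}(1.8729) = -0.687952 +0.635356 = -0.052596
|D^3_{1,-2}|² = |d^3_{1,-2}(β)|² = (-0.052596)² = 0.002766 (the z-rotation phases have unit modulus)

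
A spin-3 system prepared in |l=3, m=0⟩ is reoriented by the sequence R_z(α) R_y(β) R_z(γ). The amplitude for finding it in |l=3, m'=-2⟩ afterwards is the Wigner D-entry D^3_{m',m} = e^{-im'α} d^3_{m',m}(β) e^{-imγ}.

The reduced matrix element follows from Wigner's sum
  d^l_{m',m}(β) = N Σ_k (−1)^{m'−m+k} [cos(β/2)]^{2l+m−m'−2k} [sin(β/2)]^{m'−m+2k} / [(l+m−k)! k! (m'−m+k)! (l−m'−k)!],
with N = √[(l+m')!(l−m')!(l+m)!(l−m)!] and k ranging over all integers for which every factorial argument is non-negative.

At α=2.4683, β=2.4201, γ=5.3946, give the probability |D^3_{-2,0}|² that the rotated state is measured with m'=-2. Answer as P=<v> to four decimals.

D^3_{-2,0}(2.4683,2.4201,5.3946) = e^{-i·-2·2.4683}·d^3_{-2,0}(2.4201)·e^{-i·0·5.3946}. Compute d first:
With c≡cos(β/2)=0.352973 and s≡sin(β/2)=0.935634, N=[1·120·6·6]^{1/2}=65.726707
The bounds max(0,m−m')=2 and min(l+m,l−m')=3 give 2 terms
  k=2: (−1)^0·65.7267/(12)·0.3530^4·0.9356^2 = +0.074428
  k=3: (−1)^1·65.7267/(12)·0.3530^2·0.9356^4 = -0.522957
d^3_{-2,0}(2.4201) = +0.074428 -0.522957 = -0.448529
|D^3_{-2,0}|² = |d^3_{-2,0}(β)|² = (-0.448529)² = 0.201178 (the z-rotation phases have unit modulus)

P=0.2012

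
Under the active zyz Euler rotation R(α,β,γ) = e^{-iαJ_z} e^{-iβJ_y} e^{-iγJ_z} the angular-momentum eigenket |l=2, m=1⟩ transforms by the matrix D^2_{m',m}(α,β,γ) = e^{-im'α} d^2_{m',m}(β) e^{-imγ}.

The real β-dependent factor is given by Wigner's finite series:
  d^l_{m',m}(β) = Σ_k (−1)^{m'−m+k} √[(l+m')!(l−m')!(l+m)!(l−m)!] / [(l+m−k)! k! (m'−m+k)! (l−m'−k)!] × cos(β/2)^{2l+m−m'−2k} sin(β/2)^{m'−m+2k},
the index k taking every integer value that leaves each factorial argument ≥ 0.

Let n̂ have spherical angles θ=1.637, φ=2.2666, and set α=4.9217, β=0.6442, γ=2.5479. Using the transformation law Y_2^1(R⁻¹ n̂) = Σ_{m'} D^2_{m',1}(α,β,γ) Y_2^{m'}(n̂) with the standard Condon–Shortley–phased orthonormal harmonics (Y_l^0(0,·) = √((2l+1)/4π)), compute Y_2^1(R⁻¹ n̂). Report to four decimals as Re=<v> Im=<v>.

Need the full column D^2_{m',1} for m'=−2..2 at α=4.9217, β=0.6442, γ=2.5479.
cos(β/2)=0.948573, sin(β/2)=0.316559
d^2_{-2,1}: single k=3 term ⇒ +0.060182;  D = +0.031890+0.051038i
d^2_{-1,1}: k∈[2..3] ⇒ +0.270503 -0.010042 = +0.260461;  D = -0.187388+0.180903i
d^2_{0,1}: k∈[1..2] ⇒ +0.661824 -0.073707 = +0.588117;  D = -0.487478-0.329007i
d^2_{1,1}: k∈[0..1] ⇒ +0.809622 -0.270503 = +0.539119;  D = +0.202162-0.499780i
d^2_{2,1}: single k=0 term ⇒ -0.540377;  D = -0.532117-0.094122i
Y_2^{m'}(θ=1.637,φ=2.2666) and Σ D·Y over m':
  (+0.0319+0.0510i)·(-0.0685+0.3784i)  (-0.1874+0.1809i)·(+0.0327+0.0391i)  (-0.4875-0.3290i)·(-0.3113+0.0000i)  (+0.2022-0.4998i)·(-0.0327+0.0391i)  (-0.5321-0.0941i)·(-0.0685-0.3784i)
Y_2^1(R⁻¹ n̂) = +0.130831+0.341621i

Re=0.1308 Im=0.3416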